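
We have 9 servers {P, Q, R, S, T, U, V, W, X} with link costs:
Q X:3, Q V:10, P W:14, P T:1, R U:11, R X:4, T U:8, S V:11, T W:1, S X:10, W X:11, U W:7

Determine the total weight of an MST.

47

Kruskal: consider edges lightest-first.
P T (1): add — endpoints in different components.
T W (1): add — endpoints in different components.
Q X (3): add — endpoints in different components.
R X (4): add — endpoints in different components.
U W (7): add — endpoints in different components.
T U (8): skip — T and U already connected.
Q V (10): add — endpoints in different components.
S X (10): add — endpoints in different components.
R U (11): add — endpoints in different components.
MST edges: P T, T W, Q X, R X, U W, Q V, S X, R U; total weight 1+1+3+4+7+10+10+11 = 47.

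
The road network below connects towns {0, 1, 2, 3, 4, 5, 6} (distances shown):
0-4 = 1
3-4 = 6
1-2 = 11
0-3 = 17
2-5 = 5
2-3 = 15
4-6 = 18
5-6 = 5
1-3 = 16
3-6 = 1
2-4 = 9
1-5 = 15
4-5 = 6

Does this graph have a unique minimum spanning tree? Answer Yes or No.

Kruskal: consider edges lightest-first.
0-4 (1): add. Components now {0,4} {1} {2} {3} {5} {6}
3-6 (1): add. Components now {0,4} {1} {2} {3,6} {5}
2-5 (5): add. Components now {0,4} {1} {2,5} {3,6}
5-6 (5): add. Components now {0,4} {1} {2,3,5,6}
3-4 (6): add. Components now {0,2,3,4,5,6} {1}
4-5 (6): skip — 4 and 5 already connected.
2-4 (9): skip — 2 and 4 already connected.
1-2 (11): add. Components now {0,1,2,3,4,5,6}
Non-tree edge 4-5 has weight 6, equal to the heaviest edge on its tree cycle — swapping gives another MST of the same weight. Not unique.

No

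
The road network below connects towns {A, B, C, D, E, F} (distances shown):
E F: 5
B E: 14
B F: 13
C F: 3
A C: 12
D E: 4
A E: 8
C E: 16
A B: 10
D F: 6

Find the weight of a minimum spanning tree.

Prim, starting at A.
Step 1: cheapest edge leaving the tree is A E (8); add E.
Step 2: cheapest edge leaving the tree is D E (4); add D.
Step 3: cheapest edge leaving the tree is E F (5); add F.
Step 4: cheapest edge leaving the tree is C F (3); add C.
Step 5: cheapest edge leaving the tree is A B (10); add B.
MST edges: A E, D E, E F, C F, A B; total weight 8+4+5+3+10 = 30.

30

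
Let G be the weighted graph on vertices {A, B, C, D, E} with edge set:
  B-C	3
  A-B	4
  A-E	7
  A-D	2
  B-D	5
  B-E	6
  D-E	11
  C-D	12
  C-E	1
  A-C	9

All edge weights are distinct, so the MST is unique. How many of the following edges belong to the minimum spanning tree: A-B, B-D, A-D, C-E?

3

Kruskal: consider edges lightest-first.
C-E (1): add. Components now {A} {B} {C,E} {D}
A-D (2): add. Components now {A,D} {B} {C,E}
B-C (3): add. Components now {A,D} {B,C,E}
A-B (4): add. Components now {A,B,C,D,E}
MST edge set: {C-E, A-D, B-C, A-B}.
Of the listed edges, {A-B, A-D, C-E} are in the MST → 3.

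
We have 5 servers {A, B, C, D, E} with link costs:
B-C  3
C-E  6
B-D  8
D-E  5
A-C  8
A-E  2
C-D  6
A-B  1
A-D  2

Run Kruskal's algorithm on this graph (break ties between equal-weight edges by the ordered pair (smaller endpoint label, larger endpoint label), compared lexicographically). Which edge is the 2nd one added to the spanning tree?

A-D

Sort edges by weight, then run Kruskal:
A-B (1): add. Components now {A,B} {C} {D} {E}
A-D (2): add. Components now {A,B,D} {C} {E}
A-E (2): add. Components now {A,B,D,E} {C}
B-C (3): add. Components now {A,B,C,D,E}
The 2nd edge added is A-D.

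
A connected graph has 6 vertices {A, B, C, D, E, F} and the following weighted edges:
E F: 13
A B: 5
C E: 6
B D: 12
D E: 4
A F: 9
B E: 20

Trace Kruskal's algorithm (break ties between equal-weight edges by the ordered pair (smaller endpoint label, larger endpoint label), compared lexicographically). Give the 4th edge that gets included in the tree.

Kruskal: consider edges lightest-first.
D E (4): add. Components now {A} {B} {C} {D,E} {F}
A B (5): add. Components now {A,B} {C} {D,E} {F}
C E (6): add. Components now {A,B} {C,D,E} {F}
A F (9): add. Components now {A,B,F} {C,D,E}
B D (12): add. Components now {A,B,C,D,E,F}
The 4th edge added is A F.

A-F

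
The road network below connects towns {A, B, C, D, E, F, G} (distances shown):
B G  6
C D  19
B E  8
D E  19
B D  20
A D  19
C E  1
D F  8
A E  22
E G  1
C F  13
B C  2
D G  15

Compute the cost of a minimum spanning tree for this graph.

44

Prim's algorithm from E:
Step 1: frontier [C E 1, E G 1, B E 8, D E 19, A E 22] → take C E (1); add C.
Step 2: frontier [B C 2, C F 13, C D 19, E G 1, B E 8, D E 19, A E 22] → take E G (1); add G.
Step 3: frontier [B C 2, C F 13, C D 19, B E 8, D E 19, A E 22, B G 6, D G 15] → take B C (2); add B.
Step 4: frontier [B D 20, C F 13, C D 19, D E 19, A E 22, D G 15] → take C F (13); add F.
Step 5: frontier [B D 20, C D 19, D E 19, A E 22, D F 8, D G 15] → take D F (8); add D.
Step 6: frontier [A D 19, A E 22] → take A D (19); add A.
MST edges: C E, E G, B C, C F, D F, A D; total weight 1+1+2+13+8+19 = 44.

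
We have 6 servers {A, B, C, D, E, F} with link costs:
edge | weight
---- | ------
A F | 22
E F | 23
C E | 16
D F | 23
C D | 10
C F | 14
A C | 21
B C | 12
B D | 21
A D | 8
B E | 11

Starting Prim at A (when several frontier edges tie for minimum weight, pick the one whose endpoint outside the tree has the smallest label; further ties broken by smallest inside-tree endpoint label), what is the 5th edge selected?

C-F

Prim's algorithm from A:
Step 1: cheapest edge leaving the tree is A D (8); add D.
Step 2: cheapest edge leaving the tree is C D (10); add C.
Step 3: cheapest edge leaving the tree is B C (12); add B.
Step 4: cheapest edge leaving the tree is B E (11); add E.
Step 5: cheapest edge leaving the tree is C F (14); add F.
The 5th edge added is C F.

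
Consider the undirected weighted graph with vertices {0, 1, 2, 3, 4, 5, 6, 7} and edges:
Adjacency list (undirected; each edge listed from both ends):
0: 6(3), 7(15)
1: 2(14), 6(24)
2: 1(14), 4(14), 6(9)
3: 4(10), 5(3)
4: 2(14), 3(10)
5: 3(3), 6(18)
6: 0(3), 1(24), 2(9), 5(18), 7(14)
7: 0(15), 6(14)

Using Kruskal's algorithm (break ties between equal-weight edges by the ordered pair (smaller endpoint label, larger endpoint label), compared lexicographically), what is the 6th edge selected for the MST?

Kruskal's algorithm — process edges by increasing weight (ties by edge label):
0—6 (3): add — endpoints in different components.
3—5 (3): add — endpoints in different components.
2—6 (9): add — endpoints in different components.
3—4 (10): add — endpoints in different components.
1—2 (14): add — endpoints in different components.
2—4 (14): add — endpoints in different components.
6—7 (14): add — endpoints in different components.
The 6th edge added is 2—4.

2-4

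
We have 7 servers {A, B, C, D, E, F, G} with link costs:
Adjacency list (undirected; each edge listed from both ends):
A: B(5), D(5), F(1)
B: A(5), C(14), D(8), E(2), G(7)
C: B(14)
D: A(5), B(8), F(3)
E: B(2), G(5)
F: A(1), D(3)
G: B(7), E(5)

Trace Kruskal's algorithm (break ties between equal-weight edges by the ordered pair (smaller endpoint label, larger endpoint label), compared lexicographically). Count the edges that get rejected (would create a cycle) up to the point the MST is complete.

Kruskal: consider edges lightest-first.
A F (1): add. Components now {A,F} {B} {C} {D} {E} {G}
B E (2): add. Components now {A,F} {B,E} {C} {D} {G}
D F (3): add. Components now {A,D,F} {B,E} {C} {G}
A B (5): add. Components now {A,B,D,E,F} {C} {G}
A D (5): skip — A and D already connected.
E G (5): add. Components now {A,B,D,E,F,G} {C}
B G (7): skip — B and G already connected.
B D (8): skip — B and D already connected.
B C (14): add. Components now {A,B,C,D,E,F,G}
Edges rejected before the tree was complete: 3.

3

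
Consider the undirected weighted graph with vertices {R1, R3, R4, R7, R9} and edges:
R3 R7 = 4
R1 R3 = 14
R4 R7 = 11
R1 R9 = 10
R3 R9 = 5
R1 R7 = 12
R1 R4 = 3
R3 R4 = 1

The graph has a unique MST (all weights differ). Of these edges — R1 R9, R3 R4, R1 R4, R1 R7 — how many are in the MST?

2

Kruskal: consider edges lightest-first.
R3 R4 (1): add — endpoints in different components.
R1 R4 (3): add — endpoints in different components.
R3 R7 (4): add — endpoints in different components.
R3 R9 (5): add — endpoints in different components.
MST edge set: {R3 R4, R1 R4, R3 R7, R3 R9}.
Of the listed edges, {R3 R4, R1 R4} are in the MST → 2.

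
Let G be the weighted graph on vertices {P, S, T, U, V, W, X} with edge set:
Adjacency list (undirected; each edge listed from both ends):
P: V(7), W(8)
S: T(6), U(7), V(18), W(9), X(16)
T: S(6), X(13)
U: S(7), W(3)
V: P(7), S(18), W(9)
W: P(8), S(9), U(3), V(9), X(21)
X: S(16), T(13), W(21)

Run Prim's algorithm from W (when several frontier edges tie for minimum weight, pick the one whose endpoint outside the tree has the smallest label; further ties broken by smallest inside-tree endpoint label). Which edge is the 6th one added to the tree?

T-X

Prim, starting at W.
Step 1: cheapest edge leaving the tree is U-W (3); add U.
Step 2: cheapest edge leaving the tree is S-U (7); add S.
Step 3: cheapest edge leaving the tree is S-T (6); add T.
Step 4: cheapest edge leaving the tree is P-W (8); add P.
Step 5: cheapest edge leaving the tree is P-V (7); add V.
Step 6: cheapest edge leaving the tree is T-X (13); add X.
The 6th edge added is T-X.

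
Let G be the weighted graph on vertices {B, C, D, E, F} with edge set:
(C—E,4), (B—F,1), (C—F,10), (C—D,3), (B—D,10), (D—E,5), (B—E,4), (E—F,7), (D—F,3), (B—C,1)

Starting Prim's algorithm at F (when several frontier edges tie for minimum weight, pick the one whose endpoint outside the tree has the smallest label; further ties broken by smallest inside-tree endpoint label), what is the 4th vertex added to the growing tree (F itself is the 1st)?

Prim's algorithm from F:
Step 1: frontier [B—F 1, D—F 3, E—F 7, C—F 10] → take B—F (1); add B.
Step 2: frontier [B—C 1, B—E 4, B—D 10, D—F 3, E—F 7, C—F 10] → take B—C (1); add C.
Step 3: frontier [B—E 4, B—D 10, C—D 3, C—E 4, D—F 3, E—F 7] → take C—D (3); add D.
Step 4: frontier [B—E 4, C—E 4, D—E 5, E—F 7] → take B—E (4); add E.
Vertex order: F, B, C, D, E. The 4th vertex is D.

D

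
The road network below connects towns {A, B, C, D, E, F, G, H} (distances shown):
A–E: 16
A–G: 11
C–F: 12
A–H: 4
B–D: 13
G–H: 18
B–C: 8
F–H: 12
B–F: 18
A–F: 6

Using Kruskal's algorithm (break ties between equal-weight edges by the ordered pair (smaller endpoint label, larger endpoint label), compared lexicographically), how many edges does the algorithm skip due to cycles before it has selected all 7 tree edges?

1

Kruskal's algorithm — process edges by increasing weight (ties by edge label):
A–H (4): add — endpoints in different components.
A–F (6): add — endpoints in different components.
B–C (8): add — endpoints in different components.
A–G (11): add — endpoints in different components.
C–F (12): add — endpoints in different components.
F–H (12): skip — F and H already connected.
B–D (13): add — endpoints in different components.
A–E (16): add — endpoints in different components.
Edges rejected before the tree was complete: 1.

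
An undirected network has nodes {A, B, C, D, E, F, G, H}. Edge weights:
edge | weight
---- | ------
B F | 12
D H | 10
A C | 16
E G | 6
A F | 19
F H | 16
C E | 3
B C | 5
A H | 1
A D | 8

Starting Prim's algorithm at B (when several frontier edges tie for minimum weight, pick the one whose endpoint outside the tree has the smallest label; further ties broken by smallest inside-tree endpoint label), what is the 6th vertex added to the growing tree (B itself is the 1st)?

Prim's algorithm from B:
Step 1: cheapest edge leaving the tree is B C (5); add C.
Step 2: cheapest edge leaving the tree is C E (3); add E.
Step 3: cheapest edge leaving the tree is E G (6); add G.
Step 4: cheapest edge leaving the tree is B F (12); add F.
Step 5: cheapest edge leaving the tree is A C (16); add A.
Step 6: cheapest edge leaving the tree is A H (1); add H.
Step 7: cheapest edge leaving the tree is A D (8); add D.
Vertex order: B, C, E, G, F, A, H, D. The 6th vertex is A.

A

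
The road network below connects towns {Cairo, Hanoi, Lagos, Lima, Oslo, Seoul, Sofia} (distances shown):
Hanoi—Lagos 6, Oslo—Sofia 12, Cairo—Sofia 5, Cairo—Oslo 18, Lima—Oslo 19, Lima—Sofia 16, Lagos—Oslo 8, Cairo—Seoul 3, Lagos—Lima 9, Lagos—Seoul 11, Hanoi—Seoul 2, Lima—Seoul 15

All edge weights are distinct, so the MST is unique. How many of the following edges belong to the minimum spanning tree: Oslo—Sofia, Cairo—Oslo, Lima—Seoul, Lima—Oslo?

0

Kruskal's algorithm — process edges by increasing weight (ties by edge label):
Hanoi—Seoul (2): add. Components now {Lagos} {Cairo} {Hanoi,Seoul} {Lima} {Sofia} {Oslo}
Cairo—Seoul (3): add. Components now {Lagos} {Cairo,Hanoi,Seoul} {Lima} {Sofia} {Oslo}
Cairo—Sofia (5): add. Components now {Lagos} {Cairo,Hanoi,Seoul,Sofia} {Lima} {Oslo}
Hanoi—Lagos (6): add. Components now {Cairo,Hanoi,Lagos,Seoul,Sofia} {Lima} {Oslo}
Lagos—Oslo (8): add. Components now {Cairo,Hanoi,Lagos,Oslo,Seoul,Sofia} {Lima}
Lagos—Lima (9): add. Components now {Cairo,Hanoi,Lagos,Lima,Oslo,Seoul,Sofia}
MST edge set: {Hanoi—Seoul, Cairo—Seoul, Cairo—Sofia, Hanoi—Lagos, Lagos—Oslo, Lagos—Lima}.
Of the listed edges, {} are in the MST → 0.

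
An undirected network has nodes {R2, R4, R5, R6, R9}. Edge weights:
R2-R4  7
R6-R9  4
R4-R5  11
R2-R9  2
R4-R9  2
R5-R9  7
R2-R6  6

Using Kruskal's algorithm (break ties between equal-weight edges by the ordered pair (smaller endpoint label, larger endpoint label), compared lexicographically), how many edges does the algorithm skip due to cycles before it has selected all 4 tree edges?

2

Sort edges by weight, then run Kruskal:
R2-R9 (2): add — endpoints in different components.
R4-R9 (2): add — endpoints in different components.
R6-R9 (4): add — endpoints in different components.
R2-R6 (6): skip — R6 and R2 already connected.
R2-R4 (7): skip — R4 and R2 already connected.
R5-R9 (7): add — endpoints in different components.
Edges rejected before the tree was complete: 2.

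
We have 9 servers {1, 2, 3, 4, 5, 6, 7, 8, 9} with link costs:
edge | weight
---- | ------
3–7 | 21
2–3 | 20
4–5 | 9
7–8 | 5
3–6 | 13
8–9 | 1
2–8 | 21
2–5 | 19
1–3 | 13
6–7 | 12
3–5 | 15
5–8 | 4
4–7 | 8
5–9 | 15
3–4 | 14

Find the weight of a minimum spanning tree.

75

Grow the tree from 4 using Prim:
Step 1: cheapest edge leaving the tree is 4–7 (8); add 7.
Step 2: cheapest edge leaving the tree is 7–8 (5); add 8.
Step 3: cheapest edge leaving the tree is 8–9 (1); add 9.
Step 4: cheapest edge leaving the tree is 5–8 (4); add 5.
Step 5: cheapest edge leaving the tree is 6–7 (12); add 6.
Step 6: cheapest edge leaving the tree is 3–6 (13); add 3.
Step 7: cheapest edge leaving the tree is 1–3 (13); add 1.
Step 8: cheapest edge leaving the tree is 2–5 (19); add 2.
MST edges: 4–7, 7–8, 8–9, 5–8, 6–7, 3–6, 1–3, 2–5; total weight 8+5+1+4+12+13+13+19 = 75.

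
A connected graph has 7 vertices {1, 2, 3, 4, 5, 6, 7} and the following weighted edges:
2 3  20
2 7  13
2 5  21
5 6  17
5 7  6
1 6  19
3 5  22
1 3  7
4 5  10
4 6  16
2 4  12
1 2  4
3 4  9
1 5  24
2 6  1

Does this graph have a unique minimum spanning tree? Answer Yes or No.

Yes

Kruskal: consider edges lightest-first.
2 6 (1): add — endpoints in different components.
1 2 (4): add — endpoints in different components.
5 7 (6): add — endpoints in different components.
1 3 (7): add — endpoints in different components.
3 4 (9): add — endpoints in different components.
4 5 (10): add — endpoints in different components.
Every non-tree edge has weight strictly greater than the heaviest edge on the tree path between its endpoints, so the MST is unique.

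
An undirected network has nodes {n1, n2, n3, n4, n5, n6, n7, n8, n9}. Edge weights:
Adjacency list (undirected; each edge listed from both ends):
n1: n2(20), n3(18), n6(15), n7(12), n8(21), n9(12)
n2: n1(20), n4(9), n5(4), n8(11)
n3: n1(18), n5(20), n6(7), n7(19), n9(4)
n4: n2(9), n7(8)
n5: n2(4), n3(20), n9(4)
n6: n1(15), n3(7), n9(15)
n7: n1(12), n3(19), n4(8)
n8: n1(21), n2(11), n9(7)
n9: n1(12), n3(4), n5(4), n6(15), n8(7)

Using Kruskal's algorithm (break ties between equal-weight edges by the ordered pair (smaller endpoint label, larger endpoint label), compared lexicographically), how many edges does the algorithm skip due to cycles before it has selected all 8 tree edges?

1

Kruskal: consider edges lightest-first.
n2-n5 (4): add — endpoints in different components.
n3-n9 (4): add — endpoints in different components.
n5-n9 (4): add — endpoints in different components.
n3-n6 (7): add — endpoints in different components.
n8-n9 (7): add — endpoints in different components.
n4-n7 (8): add — endpoints in different components.
n2-n4 (9): add — endpoints in different components.
n2-n8 (11): skip — n2 and n8 already connected.
n1-n7 (12): add — endpoints in different components.
Edges rejected before the tree was complete: 1.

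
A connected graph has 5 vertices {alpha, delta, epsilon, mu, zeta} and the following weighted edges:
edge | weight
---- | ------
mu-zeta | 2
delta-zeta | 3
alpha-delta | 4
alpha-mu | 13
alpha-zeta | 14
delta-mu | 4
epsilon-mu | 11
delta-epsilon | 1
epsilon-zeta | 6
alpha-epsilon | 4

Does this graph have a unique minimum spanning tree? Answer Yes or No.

Kruskal: consider edges lightest-first.
delta-epsilon (1): add. Components now {delta,epsilon} {alpha} {mu} {zeta}
mu-zeta (2): add. Components now {delta,epsilon} {alpha} {mu,zeta}
delta-zeta (3): add. Components now {delta,epsilon,mu,zeta} {alpha}
alpha-delta (4): add. Components now {alpha,delta,epsilon,mu,zeta}
Non-tree edge alpha-epsilon has weight 4, equal to the heaviest edge on its tree cycle — swapping gives another MST of the same weight. Not unique.

No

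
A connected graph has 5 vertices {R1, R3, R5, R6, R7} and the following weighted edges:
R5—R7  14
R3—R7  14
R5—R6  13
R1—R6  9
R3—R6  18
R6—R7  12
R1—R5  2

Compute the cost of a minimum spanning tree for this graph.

37

Grow the tree from R6 using Prim:
Step 1: frontier [R1—R6 9, R6—R7 12, R5—R6 13, R3—R6 18] → take R1—R6 (9); add R1.
Step 2: frontier [R1—R5 2, R6—R7 12, R5—R6 13, R3—R6 18] → take R1—R5 (2); add R5.
Step 3: frontier [R5—R7 14, R6—R7 12, R3—R6 18] → take R6—R7 (12); add R7.
Step 4: frontier [R3—R6 18, R3—R7 14] → take R3—R7 (14); add R3.
MST edges: R1—R6, R1—R5, R6—R7, R3—R7; total weight 9+2+12+14 = 37.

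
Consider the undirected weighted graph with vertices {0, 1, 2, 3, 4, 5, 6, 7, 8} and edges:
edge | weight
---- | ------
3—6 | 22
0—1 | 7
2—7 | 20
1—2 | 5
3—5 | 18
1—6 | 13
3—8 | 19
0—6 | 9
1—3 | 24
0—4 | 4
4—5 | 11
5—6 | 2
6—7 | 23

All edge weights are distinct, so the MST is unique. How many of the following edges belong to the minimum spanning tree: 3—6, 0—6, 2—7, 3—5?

3

Kruskal: consider edges lightest-first.
5—6 (2): add — endpoints in different components.
0—4 (4): add — endpoints in different components.
1—2 (5): add — endpoints in different components.
0—1 (7): add — endpoints in different components.
0—6 (9): add — endpoints in different components.
4—5 (11): skip — 4 and 5 already connected.
1—6 (13): skip — 1 and 6 already connected.
3—5 (18): add — endpoints in different components.
3—8 (19): add — endpoints in different components.
2—7 (20): add — endpoints in different components.
MST edge set: {5—6, 0—4, 1—2, 0—1, 0—6, 3—5, 3—8, 2—7}.
Of the listed edges, {0—6, 2—7, 3—5} are in the MST → 3.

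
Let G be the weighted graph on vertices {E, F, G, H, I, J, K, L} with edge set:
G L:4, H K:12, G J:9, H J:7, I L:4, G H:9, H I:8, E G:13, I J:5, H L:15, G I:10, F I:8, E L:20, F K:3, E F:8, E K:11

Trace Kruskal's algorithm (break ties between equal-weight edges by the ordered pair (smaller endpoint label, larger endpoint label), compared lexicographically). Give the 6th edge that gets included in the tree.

Sort edges by weight, then run Kruskal:
F K (3): add — endpoints in different components.
G L (4): add — endpoints in different components.
I L (4): add — endpoints in different components.
I J (5): add — endpoints in different components.
H J (7): add — endpoints in different components.
E F (8): add — endpoints in different components.
F I (8): add — endpoints in different components.
The 6th edge added is E F.

E-F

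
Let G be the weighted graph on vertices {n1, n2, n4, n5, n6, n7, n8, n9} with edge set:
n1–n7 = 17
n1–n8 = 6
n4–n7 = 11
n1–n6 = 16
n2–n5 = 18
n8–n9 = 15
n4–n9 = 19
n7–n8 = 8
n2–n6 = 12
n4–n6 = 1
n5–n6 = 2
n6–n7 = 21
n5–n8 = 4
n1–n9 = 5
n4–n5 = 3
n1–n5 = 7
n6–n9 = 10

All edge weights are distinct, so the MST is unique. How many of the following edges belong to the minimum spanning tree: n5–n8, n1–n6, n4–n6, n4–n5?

2

Kruskal's algorithm — process edges by increasing weight (ties by edge label):
n4–n6 (1): add — endpoints in different components.
n5–n6 (2): add — endpoints in different components.
n4–n5 (3): skip — n4 and n5 already connected.
n5–n8 (4): add — endpoints in different components.
n1–n9 (5): add — endpoints in different components.
n1–n8 (6): add — endpoints in different components.
n1–n5 (7): skip — n5 and n1 already connected.
n7–n8 (8): add — endpoints in different components.
n6–n9 (10): skip — n9 and n6 already connected.
n4–n7 (11): skip — n4 and n7 already connected.
n2–n6 (12): add — endpoints in different components.
MST edge set: {n4–n6, n5–n6, n5–n8, n1–n9, n1–n8, n7–n8, n2–n6}.
Of the listed edges, {n5–n8, n4–n6} are in the MST → 2.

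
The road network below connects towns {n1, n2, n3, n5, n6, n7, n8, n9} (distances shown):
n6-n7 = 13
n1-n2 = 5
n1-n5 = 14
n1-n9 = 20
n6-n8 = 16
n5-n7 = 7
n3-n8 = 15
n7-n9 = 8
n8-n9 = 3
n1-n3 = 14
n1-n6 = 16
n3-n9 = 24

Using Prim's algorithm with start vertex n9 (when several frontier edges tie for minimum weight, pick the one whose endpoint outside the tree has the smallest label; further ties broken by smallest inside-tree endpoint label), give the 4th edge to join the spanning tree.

n6-n7

Prim's algorithm from n9:
Step 1: frontier [n8-n9 3, n7-n9 8, n1-n9 20, n3-n9 24] → take n8-n9 (3); add n8.
Step 2: frontier [n3-n8 15, n6-n8 16, n7-n9 8, n1-n9 20, n3-n9 24] → take n7-n9 (8); add n7.
Step 3: frontier [n5-n7 7, n6-n7 13, n3-n8 15, n6-n8 16, n1-n9 20, n3-n9 24] → take n5-n7 (7); add n5.
Step 4: frontier [n1-n5 14, n6-n7 13, n3-n8 15, n6-n8 16, n1-n9 20, n3-n9 24] → take n6-n7 (13); add n6.
Step 5: frontier [n1-n5 14, n1-n6 16, n3-n8 15, n1-n9 20, n3-n9 24] → take n1-n5 (14); add n1.
Step 6: frontier [n1-n2 5, n1-n3 14, n3-n8 15, n3-n9 24] → take n1-n2 (5); add n2.
Step 7: frontier [n1-n3 14, n3-n8 15, n3-n9 24] → take n1-n3 (14); add n3.
The 4th edge added is n6-n7.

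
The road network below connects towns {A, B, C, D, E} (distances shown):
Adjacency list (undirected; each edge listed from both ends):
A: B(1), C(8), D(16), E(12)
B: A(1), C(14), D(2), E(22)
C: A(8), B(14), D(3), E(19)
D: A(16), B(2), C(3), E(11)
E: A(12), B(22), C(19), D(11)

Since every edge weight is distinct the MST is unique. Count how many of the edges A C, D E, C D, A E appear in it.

Kruskal: consider edges lightest-first.
A B (1): add. Components now {A,B} {C} {D} {E}
B D (2): add. Components now {A,B,D} {C} {E}
C D (3): add. Components now {A,B,C,D} {E}
A C (8): skip — A and C already connected.
D E (11): add. Components now {A,B,C,D,E}
MST edge set: {A B, B D, C D, D E}.
Of the listed edges, {D E, C D} are in the MST → 2.

2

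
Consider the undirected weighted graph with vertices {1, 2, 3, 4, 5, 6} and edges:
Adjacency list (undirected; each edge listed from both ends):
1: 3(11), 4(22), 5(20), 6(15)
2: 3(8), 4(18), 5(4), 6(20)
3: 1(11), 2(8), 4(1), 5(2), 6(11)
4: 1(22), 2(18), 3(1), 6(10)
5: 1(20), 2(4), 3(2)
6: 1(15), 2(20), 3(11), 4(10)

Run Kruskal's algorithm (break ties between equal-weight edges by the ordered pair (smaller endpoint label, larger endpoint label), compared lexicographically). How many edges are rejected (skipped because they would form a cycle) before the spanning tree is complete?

Kruskal: consider edges lightest-first.
3-4 (1): add. Components now {1} {2} {3,4} {5} {6}
3-5 (2): add. Components now {1} {2} {3,4,5} {6}
2-5 (4): add. Components now {1} {2,3,4,5} {6}
2-3 (8): skip — 2 and 3 already connected.
4-6 (10): add. Components now {1} {2,3,4,5,6}
1-3 (11): add. Components now {1,2,3,4,5,6}
Edges rejected before the tree was complete: 1.

1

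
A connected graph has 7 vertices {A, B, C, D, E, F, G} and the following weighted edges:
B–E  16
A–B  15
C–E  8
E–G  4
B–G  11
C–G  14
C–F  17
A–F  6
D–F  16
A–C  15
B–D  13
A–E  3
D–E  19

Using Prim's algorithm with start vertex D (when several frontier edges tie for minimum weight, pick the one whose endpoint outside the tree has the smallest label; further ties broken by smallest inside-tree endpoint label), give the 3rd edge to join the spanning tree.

Grow the tree from D using Prim:
Step 1: frontier [B–D 13, D–F 16, D–E 19] → take B–D (13); add B.
Step 2: frontier [B–G 11, A–B 15, B–E 16, D–F 16, D–E 19] → take B–G (11); add G.
Step 3: frontier [A–B 15, B–E 16, D–F 16, D–E 19, E–G 4, C–G 14] → take E–G (4); add E.
Step 4: frontier [A–B 15, D–F 16, A–E 3, C–E 8, C–G 14] → take A–E (3); add A.
Step 5: frontier [A–F 6, A–C 15, D–F 16, C–E 8, C–G 14] → take A–F (6); add F.
Step 6: frontier [A–C 15, C–E 8, C–F 17, C–G 14] → take C–E (8); add C.
The 3rd edge added is E–G.

E-G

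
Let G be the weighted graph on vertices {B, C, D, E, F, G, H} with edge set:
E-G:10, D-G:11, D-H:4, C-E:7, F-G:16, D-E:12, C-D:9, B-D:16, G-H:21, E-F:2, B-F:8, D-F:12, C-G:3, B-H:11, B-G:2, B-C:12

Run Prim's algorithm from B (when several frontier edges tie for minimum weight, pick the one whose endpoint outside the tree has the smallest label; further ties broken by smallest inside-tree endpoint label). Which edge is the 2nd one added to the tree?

Prim's algorithm from B:
Step 1: cheapest edge leaving the tree is B-G (2); add G.
Step 2: cheapest edge leaving the tree is C-G (3); add C.
Step 3: cheapest edge leaving the tree is C-E (7); add E.
Step 4: cheapest edge leaving the tree is E-F (2); add F.
Step 5: cheapest edge leaving the tree is C-D (9); add D.
Step 6: cheapest edge leaving the tree is D-H (4); add H.
The 2nd edge added is C-G.

C-G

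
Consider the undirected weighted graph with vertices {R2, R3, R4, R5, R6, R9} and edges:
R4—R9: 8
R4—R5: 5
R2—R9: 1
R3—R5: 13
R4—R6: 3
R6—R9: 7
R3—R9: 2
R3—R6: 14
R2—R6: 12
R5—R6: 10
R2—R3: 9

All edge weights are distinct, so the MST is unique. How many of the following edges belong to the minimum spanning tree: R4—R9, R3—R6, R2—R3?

0

Kruskal's algorithm — process edges by increasing weight (ties by edge label):
R2—R9 (1): add. Components now {R4} {R2,R9} {R6} {R5} {R3}
R3—R9 (2): add. Components now {R4} {R2,R3,R9} {R6} {R5}
R4—R6 (3): add. Components now {R4,R6} {R2,R3,R9} {R5}
R4—R5 (5): add. Components now {R4,R5,R6} {R2,R3,R9}
R6—R9 (7): add. Components now {R2,R3,R4,R5,R6,R9}
MST edge set: {R2—R9, R3—R9, R4—R6, R4—R5, R6—R9}.
Of the listed edges, {} are in the MST → 0.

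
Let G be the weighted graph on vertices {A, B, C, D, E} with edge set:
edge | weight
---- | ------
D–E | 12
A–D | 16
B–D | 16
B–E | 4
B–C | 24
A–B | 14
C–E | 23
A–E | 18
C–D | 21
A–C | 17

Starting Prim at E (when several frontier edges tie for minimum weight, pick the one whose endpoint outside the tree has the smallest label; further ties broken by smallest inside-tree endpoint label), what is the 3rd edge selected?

Prim, starting at E.
Step 1: frontier [B–E 4, D–E 12, A–E 18, C–E 23] → take B–E (4); add B.
Step 2: frontier [A–B 14, B–D 16, B–C 24, D–E 12, A–E 18, C–E 23] → take D–E (12); add D.
Step 3: frontier [A–B 14, B–C 24, A–D 16, C–D 21, A–E 18, C–E 23] → take A–B (14); add A.
Step 4: frontier [A–C 17, B–C 24, C–D 21, C–E 23] → take A–C (17); add C.
The 3rd edge added is A–B.

A-B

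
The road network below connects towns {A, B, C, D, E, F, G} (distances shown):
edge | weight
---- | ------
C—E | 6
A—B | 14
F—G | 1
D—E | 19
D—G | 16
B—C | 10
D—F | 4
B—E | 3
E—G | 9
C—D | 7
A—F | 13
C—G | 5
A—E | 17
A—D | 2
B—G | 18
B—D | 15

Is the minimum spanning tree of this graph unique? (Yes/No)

Kruskal's algorithm — process edges by increasing weight (ties by edge label):
F—G (1): add. Components now {A} {B} {C} {D} {E} {F,G}
A—D (2): add. Components now {A,D} {B} {C} {E} {F,G}
B—E (3): add. Components now {A,D} {B,E} {C} {F,G}
D—F (4): add. Components now {A,D,F,G} {B,E} {C}
C—G (5): add. Components now {A,C,D,F,G} {B,E}
C—E (6): add. Components now {A,B,C,D,E,F,G}
Every non-tree edge has weight strictly greater than the heaviest edge on the tree path between its endpoints, so the MST is unique.

Yes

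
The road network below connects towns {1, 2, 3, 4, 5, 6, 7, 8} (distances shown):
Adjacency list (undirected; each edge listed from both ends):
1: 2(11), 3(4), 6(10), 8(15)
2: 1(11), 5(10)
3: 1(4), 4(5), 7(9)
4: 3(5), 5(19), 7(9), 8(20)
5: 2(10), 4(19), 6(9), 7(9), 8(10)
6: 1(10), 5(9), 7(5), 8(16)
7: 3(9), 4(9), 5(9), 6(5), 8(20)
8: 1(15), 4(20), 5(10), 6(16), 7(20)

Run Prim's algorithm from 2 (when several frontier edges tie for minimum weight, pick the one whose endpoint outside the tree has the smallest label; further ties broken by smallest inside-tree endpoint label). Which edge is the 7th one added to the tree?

Prim's algorithm from 2:
Step 1: cheapest edge leaving the tree is 2 5 (10); add 5.
Step 2: cheapest edge leaving the tree is 5 6 (9); add 6.
Step 3: cheapest edge leaving the tree is 6 7 (5); add 7.
Step 4: cheapest edge leaving the tree is 3 7 (9); add 3.
Step 5: cheapest edge leaving the tree is 1 3 (4); add 1.
Step 6: cheapest edge leaving the tree is 3 4 (5); add 4.
Step 7: cheapest edge leaving the tree is 5 8 (10); add 8.
The 7th edge added is 5 8.

5-8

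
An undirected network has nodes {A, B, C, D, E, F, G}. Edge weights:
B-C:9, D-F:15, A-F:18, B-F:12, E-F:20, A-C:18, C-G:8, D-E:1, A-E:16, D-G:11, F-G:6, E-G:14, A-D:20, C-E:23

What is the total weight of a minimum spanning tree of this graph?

51

Kruskal: consider edges lightest-first.
D-E (1): add. Components now {A} {B} {C} {D,E} {F} {G}
F-G (6): add. Components now {A} {B} {C} {D,E} {F,G}
C-G (8): add. Components now {A} {B} {C,F,G} {D,E}
B-C (9): add. Components now {A} {B,C,F,G} {D,E}
D-G (11): add. Components now {A} {B,C,D,E,F,G}
B-F (12): skip — B and F already connected.
E-G (14): skip — E and G already connected.
D-F (15): skip — D and F already connected.
A-E (16): add. Components now {A,B,C,D,E,F,G}
MST edges: D-E, F-G, C-G, B-C, D-G, A-E; total weight 1+6+8+9+11+16 = 51.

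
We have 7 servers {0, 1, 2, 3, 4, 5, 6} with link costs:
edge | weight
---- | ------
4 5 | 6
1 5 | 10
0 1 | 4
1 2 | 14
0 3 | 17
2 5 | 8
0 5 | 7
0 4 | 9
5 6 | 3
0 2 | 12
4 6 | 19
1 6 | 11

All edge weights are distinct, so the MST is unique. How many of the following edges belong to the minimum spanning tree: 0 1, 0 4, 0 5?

2

Sort edges by weight, then run Kruskal:
5 6 (3): add. Components now {0} {1} {2} {3} {4} {5,6}
0 1 (4): add. Components now {0,1} {2} {3} {4} {5,6}
4 5 (6): add. Components now {0,1} {2} {3} {4,5,6}
0 5 (7): add. Components now {0,1,4,5,6} {2} {3}
2 5 (8): add. Components now {0,1,2,4,5,6} {3}
0 4 (9): skip — 0 and 4 already connected.
1 5 (10): skip — 1 and 5 already connected.
1 6 (11): skip — 1 and 6 already connected.
0 2 (12): skip — 0 and 2 already connected.
1 2 (14): skip — 1 and 2 already connected.
0 3 (17): add. Components now {0,1,2,3,4,5,6}
MST edge set: {5 6, 0 1, 4 5, 0 5, 2 5, 0 3}.
Of the listed edges, {0 1, 0 5} are in the MST → 2.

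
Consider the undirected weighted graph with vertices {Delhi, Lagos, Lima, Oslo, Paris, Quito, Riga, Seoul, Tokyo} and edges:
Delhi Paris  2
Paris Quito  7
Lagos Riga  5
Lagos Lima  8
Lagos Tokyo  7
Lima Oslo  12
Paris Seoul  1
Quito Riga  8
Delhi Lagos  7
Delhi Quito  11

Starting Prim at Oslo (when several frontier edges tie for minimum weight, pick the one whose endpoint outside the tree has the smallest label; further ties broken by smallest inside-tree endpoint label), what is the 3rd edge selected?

Prim, starting at Oslo.
Step 1: frontier [Lima Oslo 12] → take Lima Oslo (12); add Lima.
Step 2: frontier [Lagos Lima 8] → take Lagos Lima (8); add Lagos.
Step 3: frontier [Lagos Riga 5, Delhi Lagos 7, Lagos Tokyo 7] → take Lagos Riga (5); add Riga.
Step 4: frontier [Delhi Lagos 7, Lagos Tokyo 7, Quito Riga 8] → take Delhi Lagos (7); add Delhi.
Step 5: frontier [Delhi Paris 2, Delhi Quito 11, Lagos Tokyo 7, Quito Riga 8] → take Delhi Paris (2); add Paris.
Step 6: frontier [Delhi Quito 11, Lagos Tokyo 7, Paris Seoul 1, Paris Quito 7, Quito Riga 8] → take Paris Seoul (1); add Seoul.
Step 7: frontier [Delhi Quito 11, Lagos Tokyo 7, Paris Quito 7, Quito Riga 8] → take Paris Quito (7); add Quito.
Step 8: frontier [Lagos Tokyo 7] → take Lagos Tokyo (7); add Tokyo.
The 3rd edge added is Lagos Riga.

Lagos-Riga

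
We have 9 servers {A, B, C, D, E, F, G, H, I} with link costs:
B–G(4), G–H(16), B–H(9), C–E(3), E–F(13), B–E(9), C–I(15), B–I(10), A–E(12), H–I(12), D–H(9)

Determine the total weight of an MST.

Kruskal's algorithm — process edges by increasing weight (ties by edge label):
C–E (3): add — endpoints in different components.
B–G (4): add — endpoints in different components.
B–E (9): add — endpoints in different components.
B–H (9): add — endpoints in different components.
D–H (9): add — endpoints in different components.
B–I (10): add — endpoints in different components.
A–E (12): add — endpoints in different components.
H–I (12): skip — H and I already connected.
E–F (13): add — endpoints in different components.
MST edges: C–E, B–G, B–E, B–H, D–H, B–I, A–E, E–F; total weight 3+4+9+9+9+10+12+13 = 69.

69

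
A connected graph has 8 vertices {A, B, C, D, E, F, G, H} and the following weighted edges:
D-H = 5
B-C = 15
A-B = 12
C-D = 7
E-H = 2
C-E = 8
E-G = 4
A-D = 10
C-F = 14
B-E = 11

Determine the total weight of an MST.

53

Kruskal's algorithm — process edges by increasing weight (ties by edge label):
E-H (2): add — endpoints in different components.
E-G (4): add — endpoints in different components.
D-H (5): add — endpoints in different components.
C-D (7): add — endpoints in different components.
C-E (8): skip — C and E already connected.
A-D (10): add — endpoints in different components.
B-E (11): add — endpoints in different components.
A-B (12): skip — A and B already connected.
C-F (14): add — endpoints in different components.
MST edges: E-H, E-G, D-H, C-D, A-D, B-E, C-F; total weight 2+4+5+7+10+11+14 = 53.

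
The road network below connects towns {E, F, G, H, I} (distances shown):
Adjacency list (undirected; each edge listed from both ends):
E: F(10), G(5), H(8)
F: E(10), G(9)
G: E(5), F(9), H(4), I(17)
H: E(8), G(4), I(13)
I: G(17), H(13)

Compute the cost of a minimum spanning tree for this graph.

31

Sort edges by weight, then run Kruskal:
G–H (4): add. Components now {E} {F} {G,H} {I}
E–G (5): add. Components now {E,G,H} {F} {I}
E–H (8): skip — E and H already connected.
F–G (9): add. Components now {E,F,G,H} {I}
E–F (10): skip — E and F already connected.
H–I (13): add. Components now {E,F,G,H,I}
MST edges: G–H, E–G, F–G, H–I; total weight 4+5+9+13 = 31.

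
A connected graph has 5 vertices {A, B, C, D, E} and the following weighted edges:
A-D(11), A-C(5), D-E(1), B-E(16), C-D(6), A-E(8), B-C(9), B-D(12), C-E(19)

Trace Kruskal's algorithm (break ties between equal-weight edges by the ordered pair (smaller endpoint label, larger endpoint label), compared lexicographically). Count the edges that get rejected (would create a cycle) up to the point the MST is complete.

Sort edges by weight, then run Kruskal:
D-E (1): add — endpoints in different components.
A-C (5): add — endpoints in different components.
C-D (6): add — endpoints in different components.
A-E (8): skip — A and E already connected.
B-C (9): add — endpoints in different components.
Edges rejected before the tree was complete: 1.

1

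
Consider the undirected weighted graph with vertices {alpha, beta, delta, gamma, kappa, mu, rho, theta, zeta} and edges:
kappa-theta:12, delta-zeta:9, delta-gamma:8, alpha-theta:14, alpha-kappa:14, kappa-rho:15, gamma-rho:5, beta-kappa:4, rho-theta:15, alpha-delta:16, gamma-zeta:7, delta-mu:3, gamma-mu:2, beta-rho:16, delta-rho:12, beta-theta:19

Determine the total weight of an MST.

Grow the tree from delta using Prim:
Step 1: cheapest edge leaving the tree is delta-mu (3); add mu.
Step 2: cheapest edge leaving the tree is gamma-mu (2); add gamma.
Step 3: cheapest edge leaving the tree is gamma-rho (5); add rho.
Step 4: cheapest edge leaving the tree is gamma-zeta (7); add zeta.
Step 5: cheapest edge leaving the tree is kappa-rho (15); add kappa.
Step 6: cheapest edge leaving the tree is beta-kappa (4); add beta.
Step 7: cheapest edge leaving the tree is kappa-theta (12); add theta.
Step 8: cheapest edge leaving the tree is alpha-kappa (14); add alpha.
MST edges: delta-mu, gamma-mu, gamma-rho, gamma-zeta, kappa-rho, beta-kappa, kappa-theta, alpha-kappa; total weight 3+2+5+7+15+4+12+14 = 62.

62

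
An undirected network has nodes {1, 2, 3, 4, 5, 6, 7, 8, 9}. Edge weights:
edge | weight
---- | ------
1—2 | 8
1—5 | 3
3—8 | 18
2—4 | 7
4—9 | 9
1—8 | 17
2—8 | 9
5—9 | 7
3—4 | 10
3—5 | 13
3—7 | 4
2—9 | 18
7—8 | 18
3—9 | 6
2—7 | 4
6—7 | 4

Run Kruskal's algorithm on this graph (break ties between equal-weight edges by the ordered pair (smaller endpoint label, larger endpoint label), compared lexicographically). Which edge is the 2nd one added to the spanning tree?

Kruskal: consider edges lightest-first.
1—5 (3): add — endpoints in different components.
2—7 (4): add — endpoints in different components.
3—7 (4): add — endpoints in different components.
6—7 (4): add — endpoints in different components.
3—9 (6): add — endpoints in different components.
2—4 (7): add — endpoints in different components.
5—9 (7): add — endpoints in different components.
1—2 (8): skip — 1 and 2 already connected.
2—8 (9): add — endpoints in different components.
The 2nd edge added is 2—7.

2-7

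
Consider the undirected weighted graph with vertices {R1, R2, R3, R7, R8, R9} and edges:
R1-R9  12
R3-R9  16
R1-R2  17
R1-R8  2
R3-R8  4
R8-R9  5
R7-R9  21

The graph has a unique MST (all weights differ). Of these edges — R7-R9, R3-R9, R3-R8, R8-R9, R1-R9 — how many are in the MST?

3

Kruskal: consider edges lightest-first.
R1-R8 (2): add. Components now {R3} {R7} {R1,R8} {R2} {R9}
R3-R8 (4): add. Components now {R1,R3,R8} {R7} {R2} {R9}
R8-R9 (5): add. Components now {R1,R3,R8,R9} {R7} {R2}
R1-R9 (12): skip — R1 and R9 already connected.
R3-R9 (16): skip — R3 and R9 already connected.
R1-R2 (17): add. Components now {R1,R2,R3,R8,R9} {R7}
R7-R9 (21): add. Components now {R1,R2,R3,R7,R8,R9}
MST edge set: {R1-R8, R3-R8, R8-R9, R1-R2, R7-R9}.
Of the listed edges, {R7-R9, R3-R8, R8-R9} are in the MST → 3.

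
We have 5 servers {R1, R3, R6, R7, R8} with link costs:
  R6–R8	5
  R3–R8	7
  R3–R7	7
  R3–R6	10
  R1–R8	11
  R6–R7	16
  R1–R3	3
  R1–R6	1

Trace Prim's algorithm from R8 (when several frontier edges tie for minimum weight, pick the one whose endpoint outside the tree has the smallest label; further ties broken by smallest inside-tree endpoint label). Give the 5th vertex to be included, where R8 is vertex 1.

R7

Grow the tree from R8 using Prim:
Step 1: cheapest edge leaving the tree is R6–R8 (5); add R6.
Step 2: cheapest edge leaving the tree is R1–R6 (1); add R1.
Step 3: cheapest edge leaving the tree is R1–R3 (3); add R3.
Step 4: cheapest edge leaving the tree is R3–R7 (7); add R7.
Vertex order: R8, R6, R1, R3, R7. The 5th vertex is R7.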